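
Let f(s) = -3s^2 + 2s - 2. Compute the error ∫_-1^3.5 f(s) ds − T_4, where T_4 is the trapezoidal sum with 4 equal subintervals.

Exact integral: ∫_-1^3.5 f(s) ds = -41.625.
T_4 = -44.47265625.
Error = -41.625 − (-44.47265625) = 2.84765625.

2.84765625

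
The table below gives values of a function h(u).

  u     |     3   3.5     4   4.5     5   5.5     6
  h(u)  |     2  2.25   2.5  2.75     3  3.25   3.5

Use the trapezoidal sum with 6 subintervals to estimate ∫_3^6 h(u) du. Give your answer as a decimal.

Δu = 0.5.
T_6 = (0.5/2)·[2 + 2·2.25 + 2·2.5 + 2·2.75 + 2·3 + 2·3.25 + 3.5] = 8.25.

8.25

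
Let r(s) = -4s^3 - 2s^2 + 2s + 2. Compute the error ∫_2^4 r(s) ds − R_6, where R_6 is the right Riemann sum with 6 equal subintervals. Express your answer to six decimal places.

Exact integral: ∫_2^4 r(s) ds ≈ -261.33333333.
R_6 ≈ -303.40740741.
Error ≈ -261.33333333 − (-303.40740741) ≈ 42.074074.

42.074074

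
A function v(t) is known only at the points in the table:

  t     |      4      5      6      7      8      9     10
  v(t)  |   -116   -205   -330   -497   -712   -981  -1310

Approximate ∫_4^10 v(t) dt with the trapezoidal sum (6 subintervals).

-3438

Δt = 1.
T_6 = (1/2)·[(-116) + 2·(-205) + 2·(-330) + 2·(-497) + 2·(-712) + 2·(-981) + (-1310)] = -3438.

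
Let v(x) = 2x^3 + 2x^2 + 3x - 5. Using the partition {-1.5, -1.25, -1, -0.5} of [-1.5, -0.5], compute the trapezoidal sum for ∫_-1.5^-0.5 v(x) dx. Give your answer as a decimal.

Subinterval widths: 0.25, 0.25, 0.5.
v(-1.5) = -11.75, v(-1.25) = -9.53125, v(-1) = -8, v(-0.5) = -6.25.
On each subinterval the trapezoid contributes (Δx_i/2)·[v(x_{i-1}) + v(x_i)].
Sum = -8.4140625.

-8.4140625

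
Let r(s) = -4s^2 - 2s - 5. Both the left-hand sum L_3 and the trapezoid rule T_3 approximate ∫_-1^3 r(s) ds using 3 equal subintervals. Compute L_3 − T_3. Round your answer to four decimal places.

L_3 ≈ -43.407407.
T_3 ≈ -70.074074.
L_3 − T_3 ≈ 26.6667.

26.6667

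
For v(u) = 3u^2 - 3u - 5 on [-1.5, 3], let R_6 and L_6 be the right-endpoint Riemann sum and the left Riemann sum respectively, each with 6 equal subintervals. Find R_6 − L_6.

5.0625

R_6 = 1.546875.
L_6 = -3.515625.
R_6 − L_6 = 5.0625.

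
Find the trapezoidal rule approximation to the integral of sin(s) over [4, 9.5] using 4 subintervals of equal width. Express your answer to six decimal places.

Δs = (9.5 − 4)/4 = 1.375.
f(4) ≈ -0.756802, f(5.375) ≈ -0.788389, f(6.75) ≈ 0.450044, f(8.125) ≈ 0.963499, f(9.5) ≈ -0.075151.
T_4 = (Δs/2)·[f(s_0) + 2f(s_1) + 2f(s_2) + 2f(s_3) + f(s_4)].
Sum ≈ 0.287619.

0.287619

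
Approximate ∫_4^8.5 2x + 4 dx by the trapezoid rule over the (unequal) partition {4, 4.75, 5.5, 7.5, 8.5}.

74.25

Subinterval widths: 0.75, 0.75, 2, 1.
f(4) = 12, f(4.75) = 13.5, f(5.5) = 15, f(7.5) = 19, f(8.5) = 21.
On each subinterval the trapezoid contributes (Δx_i/2)·[f(x_{i-1}) + f(x_i)].
Sum = 74.25.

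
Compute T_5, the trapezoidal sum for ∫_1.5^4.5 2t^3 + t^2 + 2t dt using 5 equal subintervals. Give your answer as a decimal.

253.17

Δt = (4.5 − 1.5)/5 = 0.6.
f(1.5) = 12, f(2.1) = 27.132, f(2.7) = 52.056, f(3.3) = 89.364, f(3.9) = 141.648, f(4.5) = 211.5.
T_5 = (Δt/2)·[f(t_0) + 2f(t_1) + ... + 2f(t_{4}) + f(t_5)].
Sum = 253.17.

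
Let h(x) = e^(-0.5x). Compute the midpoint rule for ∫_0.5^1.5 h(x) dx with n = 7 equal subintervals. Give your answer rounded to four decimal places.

0.6127

Δx = (1.5 − 0.5)/7 = 1/7.
Midpoints: 4/7, 5/7, 6/7, 1, 8/7, 9/7, 10/7.
h(4/7) ≈ 0.7515, h(5/7) ≈ 0.6997, h(6/7) ≈ 0.6514, h(1) ≈ 0.6065, h(8/7) ≈ 0.5647, h(9/7) ≈ 0.5258, h(10/7) ≈ 0.4895.
Sum = Δx · [h(4/7) + h(5/7) + h(6/7) + ...].
Sum ≈ 0.6127.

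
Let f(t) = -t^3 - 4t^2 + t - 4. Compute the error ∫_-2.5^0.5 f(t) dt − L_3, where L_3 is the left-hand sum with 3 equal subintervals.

6.125

Exact integral: ∫_-2.5^0.5 f(t) dt = -26.25.
L_3 = -32.375.
Error = -26.25 − (-32.375) = 6.125.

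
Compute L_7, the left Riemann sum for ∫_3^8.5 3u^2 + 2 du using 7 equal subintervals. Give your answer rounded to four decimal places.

525.2781

Δu = (8.5 − 3)/7 = 11/14.
Left endpoints: 3, 53/14, 32/7, 75/14, 43/7, 97/14, 54/7.
f(3) = 29, f(53/14) = 8819/196, f(32/7) = 3170/49, f(75/14) = 17267/196, f(43/7) = 5645/49, f(97/14) = 28619/196, f(54/7) = 8846/49.
Sum = Δu · [f(3) + f(53/14) + f(32/7) + ...].
Sum ≈ 525.2781.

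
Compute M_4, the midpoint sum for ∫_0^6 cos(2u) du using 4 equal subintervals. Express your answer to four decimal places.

Δu = (6 − 0)/4 = 1.5.
Midpoints: 0.75, 2.25, 3.75, 5.25.
f(0.75) ≈ 0.0707, f(2.25) ≈ -0.2108, f(3.75) ≈ 0.3466, f(5.25) ≈ -0.4755.
Sum = Δu · [f(0.75) + f(2.25) + f(3.75) + f(5.25)].
Sum ≈ -0.4034.

-0.4034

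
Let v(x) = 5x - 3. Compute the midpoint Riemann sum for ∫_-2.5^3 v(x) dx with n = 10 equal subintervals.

-9.625

Δx = (3 − (-2.5))/10 = 0.55.
Midpoints: -2.225, -1.675, -1.125, -0.575, -0.025, 0.525, 1.075, 1.625, 2.175, 2.725.
v(-2.225) = -14.125, v(-1.675) = -11.375, v(-1.125) = -8.625, v(-0.575) = -5.875, v(-0.025) = -3.125, v(0.525) = -0.375, v(1.075) = 2.375, v(1.625) = 5.125, v(2.175) = 7.875, v(2.725) = 10.625.
Sum = Δx · [v(-2.225) + v(-1.675) + v(-1.125) + ...].
Sum = -9.625.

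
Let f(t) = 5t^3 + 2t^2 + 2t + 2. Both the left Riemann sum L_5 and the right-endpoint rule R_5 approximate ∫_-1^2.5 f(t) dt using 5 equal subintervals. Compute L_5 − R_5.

L_5 = 39.48.
R_5 = 109.9175.
L_5 − R_5 = -70.4375.

-70.4375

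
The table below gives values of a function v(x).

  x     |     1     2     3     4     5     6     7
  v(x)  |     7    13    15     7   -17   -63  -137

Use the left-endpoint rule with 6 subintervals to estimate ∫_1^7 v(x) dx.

-38

Δx = 1.
Sum = 1·[7 + 13 + 15 + 7 + (-17) + (-63)] = -38.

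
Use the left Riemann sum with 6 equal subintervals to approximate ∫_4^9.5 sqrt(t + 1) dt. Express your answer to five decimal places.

14.76388

Δt = (9.5 − 4)/6 = 11/12.
Left endpoints: 4, 59/12, 35/6, 6.75, 23/3, 103/12.
f(4) ≈ 2.23607, f(59/12) ≈ 2.43242, f(35/6) ≈ 2.61406, f(6.75) ≈ 2.78388, f(23/3) ≈ 2.94392, f(103/12) ≈ 3.09570.
Sum = Δt · [f(4) + f(59/12) + f(35/6) + ...].
Sum ≈ 14.76388.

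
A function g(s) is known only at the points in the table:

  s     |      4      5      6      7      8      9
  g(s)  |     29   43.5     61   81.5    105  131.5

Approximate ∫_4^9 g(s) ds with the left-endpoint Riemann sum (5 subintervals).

320

Δs = 1.
Sum = 1·[29 + 43.5 + 61 + 81.5 + 105] = 320.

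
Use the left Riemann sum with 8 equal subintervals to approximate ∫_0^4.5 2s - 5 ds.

Δs = (4.5 − 0)/8 = 0.5625.
Left endpoints: 0, 0.5625, 1.125, 1.6875, 2.25, 2.8125, 3.375, 3.9375.
f(0) = -5, f(0.5625) = -3.875, f(1.125) = -2.75, f(1.6875) = -1.625, f(2.25) = -0.5, f(2.8125) = 0.625, f(3.375) = 1.75, f(3.9375) = 2.875.
Sum = Δs · [f(0) + f(0.5625) + f(1.125) + ...].
Sum = -4.78125.

-4.78125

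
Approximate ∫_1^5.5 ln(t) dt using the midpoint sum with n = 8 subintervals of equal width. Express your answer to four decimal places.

4.8867

Δt = (5.5 − 1)/8 = 0.5625.
Midpoints: 1.28125, 1.84375, 2.40625, 2.96875, 3.53125, 4.09375, 4.65625, 5.21875.
f(1.28125) ≈ 0.2478, f(1.84375) ≈ 0.6118, f(2.40625) ≈ 0.8781, f(2.96875) ≈ 1.0881, f(3.53125) ≈ 1.2617, f(4.09375) ≈ 1.4095, f(4.65625) ≈ 1.5382, f(5.21875) ≈ 1.6523.
Sum = Δt · [f(1.28125) + f(1.84375) + f(2.40625) + ...].
Sum ≈ 4.8867.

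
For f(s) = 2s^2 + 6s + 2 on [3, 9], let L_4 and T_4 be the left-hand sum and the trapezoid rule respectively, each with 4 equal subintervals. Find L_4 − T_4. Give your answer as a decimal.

L_4 = 565.5.
T_4 = 700.5.
L_4 − T_4 = -135.

-135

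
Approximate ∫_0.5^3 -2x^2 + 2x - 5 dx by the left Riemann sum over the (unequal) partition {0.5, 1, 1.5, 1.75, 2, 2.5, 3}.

Subinterval widths: 0.5, 0.5, 0.25, 0.25, 0.5, 0.5.
Left endpoints: 0.5, 1, 1.5, 1.75, 2, 2.5.
f(0.5) = -4.5, f(1) = -5, f(1.5) = -6.5, f(1.75) = -7.625, f(2) = -9, f(2.5) = -12.5.
Sum = Σ Δx_i · f(x_i).
Sum = -19.03125.

-19.03125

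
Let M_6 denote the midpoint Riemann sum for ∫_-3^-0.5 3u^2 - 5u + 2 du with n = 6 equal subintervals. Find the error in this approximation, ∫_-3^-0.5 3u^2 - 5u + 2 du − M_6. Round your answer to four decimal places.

0.1085

Exact integral: ∫_-3^-0.5 f(u) du = 53.75.
M_6 ≈ 53.641493.
Error ≈ 53.75 − 53.641493 ≈ 0.1085.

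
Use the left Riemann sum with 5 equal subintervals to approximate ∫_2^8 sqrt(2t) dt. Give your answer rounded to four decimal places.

17.4369

Δt = (8 − 2)/5 = 1.2.
Left endpoints: 2, 3.2, 4.4, 5.6, 6.8.
f(2) ≈ 2.0000, f(3.2) ≈ 2.5298, f(4.4) ≈ 2.9665, f(5.6) ≈ 3.3466, f(6.8) ≈ 3.6878.
Sum = Δt · [f(2) + f(3.2) + f(4.4) + f(5.6) + f(6.8)].
Sum ≈ 17.4369.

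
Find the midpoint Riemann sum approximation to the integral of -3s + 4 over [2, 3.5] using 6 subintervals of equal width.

-6.375

Δs = (3.5 − 2)/6 = 0.25.
Midpoints: 2.125, 2.375, 2.625, 2.875, 3.125, 3.375.
f(2.125) = -2.375, f(2.375) = -3.125, f(2.625) = -3.875, f(2.875) = -4.625, f(3.125) = -5.375, f(3.375) = -6.125.
Sum = Δs · [f(2.125) + f(2.375) + f(2.625) + ...].
Sum = -6.375.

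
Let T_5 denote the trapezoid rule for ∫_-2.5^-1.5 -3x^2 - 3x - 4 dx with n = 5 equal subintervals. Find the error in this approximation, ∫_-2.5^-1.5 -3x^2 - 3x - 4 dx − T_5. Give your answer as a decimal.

0.02

Exact integral: ∫_-2.5^-1.5 f(x) dx = -10.25.
T_5 = -10.27.
Error = -10.25 − (-10.27) = 0.02.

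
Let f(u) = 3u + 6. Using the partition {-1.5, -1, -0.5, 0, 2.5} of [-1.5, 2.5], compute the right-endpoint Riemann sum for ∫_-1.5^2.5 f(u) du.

Subinterval widths: 0.5, 0.5, 0.5, 2.5.
Right endpoints: -1, -0.5, 0, 2.5.
f(-1) = 3, f(-0.5) = 4.5, f(0) = 6, f(2.5) = 13.5.
Sum = Σ Δu_i · f(u_i).
Sum = 40.5.

40.5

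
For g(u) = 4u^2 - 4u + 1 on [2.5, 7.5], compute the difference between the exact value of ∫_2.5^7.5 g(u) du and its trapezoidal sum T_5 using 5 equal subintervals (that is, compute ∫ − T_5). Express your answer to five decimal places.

-3.33333

Exact integral: ∫_2.5^7.5 g(u) du ≈ 446.6666667.
T_5 = 450.
Error ≈ 446.6666667 − 450 ≈ -3.33333.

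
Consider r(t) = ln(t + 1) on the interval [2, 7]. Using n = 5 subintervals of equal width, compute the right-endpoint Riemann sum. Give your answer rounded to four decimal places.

8.8128

Δt = (7 − 2)/5 = 1.
Right endpoints: 3, 4, 5, 6, 7.
r(3) ≈ 1.3863, r(4) ≈ 1.6094, r(5) ≈ 1.7918, r(6) ≈ 1.9459, r(7) ≈ 2.0794.
Sum = Δt · [r(3) + r(4) + r(5) + r(6) + r(7)].
Sum ≈ 8.8128.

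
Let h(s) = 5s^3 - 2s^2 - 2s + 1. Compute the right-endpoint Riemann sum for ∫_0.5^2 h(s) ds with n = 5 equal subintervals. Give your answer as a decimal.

Δs = (2 − 0.5)/5 = 0.3.
Right endpoints: 0.8, 1.1, 1.4, 1.7, 2.
h(0.8) = 0.68, h(1.1) = 3.035, h(1.4) = 8, h(1.7) = 16.385, h(2) = 29.
Sum = Δs · [h(0.8) + h(1.1) + h(1.4) + h(1.7) + h(2)].
Sum = 17.13.

17.13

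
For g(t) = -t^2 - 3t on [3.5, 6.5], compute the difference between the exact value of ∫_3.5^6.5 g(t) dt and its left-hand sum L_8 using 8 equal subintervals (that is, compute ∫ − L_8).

-7.2421875

Exact integral: ∫_3.5^6.5 g(t) dt = -122.25.
L_8 = -115.0078125.
Error = -122.25 − (-115.0078125) = -7.2421875.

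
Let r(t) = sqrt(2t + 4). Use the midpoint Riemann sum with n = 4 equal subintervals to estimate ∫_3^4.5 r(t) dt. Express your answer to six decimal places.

5.083358

Δt = (4.5 − 3)/4 = 0.375.
Midpoints: 3.1875, 3.5625, 3.9375, 4.3125.
r(3.1875) ≈ 3.221025, r(3.5625) ≈ 3.335416, r(3.9375) ≈ 3.446012, r(4.3125) ≈ 3.553168.
Sum = Δt · [r(3.1875) + r(3.5625) + r(3.9375) + r(4.3125)].
Sum ≈ 5.083358.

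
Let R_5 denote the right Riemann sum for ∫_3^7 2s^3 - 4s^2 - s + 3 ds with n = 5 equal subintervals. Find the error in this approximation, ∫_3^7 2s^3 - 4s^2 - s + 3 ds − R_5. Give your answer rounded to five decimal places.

-198.29333

Exact integral: ∫_3^7 f(s) ds ≈ 730.6666667.
R_5 = 928.96.
Error ≈ 730.6666667 − 928.96 ≈ -198.29333.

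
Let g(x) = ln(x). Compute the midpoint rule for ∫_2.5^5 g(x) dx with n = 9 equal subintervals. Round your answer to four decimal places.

Δx = (5 − 2.5)/9 = 5/18.
Midpoints: 95/36, 35/12, 115/36, 125/36, 3.75, 145/36, 155/36, 55/12, 175/36.
g(95/36) ≈ 0.9704, g(35/12) ≈ 1.0704, g(115/36) ≈ 1.1614, g(125/36) ≈ 1.2448, g(3.75) ≈ 1.3218, g(145/36) ≈ 1.3932, g(155/36) ≈ 1.4599, g(55/12) ≈ 1.5224, g(175/36) ≈ 1.5813.
Sum = Δx · [g(95/36) + g(35/12) + g(115/36) + ...].
Sum ≈ 3.2571.

3.2571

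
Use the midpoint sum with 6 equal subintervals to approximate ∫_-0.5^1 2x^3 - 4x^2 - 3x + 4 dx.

3.86328125

Δx = (1 − (-0.5))/6 = 0.25.
Midpoints: -0.375, -0.125, 0.125, 0.375, 0.625, 0.875.
f(-0.375) = 4.45703125, f(-0.125) = 4.30859375, f(0.125) = 3.56640625, f(0.375) = 2.41796875, f(0.625) = 1.05078125, f(0.875) = -0.34765625.
Sum = Δx · [f(-0.375) + f(-0.125) + f(0.125) + ...].
Sum = 3.86328125.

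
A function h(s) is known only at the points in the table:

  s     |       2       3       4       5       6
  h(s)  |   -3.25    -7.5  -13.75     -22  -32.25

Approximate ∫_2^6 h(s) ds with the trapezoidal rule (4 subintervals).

-61

Δs = 1.
T_4 = (1/2)·[(-3.25) + 2·(-7.5) + 2·(-13.75) + 2·(-22) + (-32.25)] = -61.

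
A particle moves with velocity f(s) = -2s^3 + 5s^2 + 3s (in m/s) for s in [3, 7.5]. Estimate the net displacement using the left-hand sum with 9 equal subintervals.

Δs = (7.5 − 3)/9 = 0.5.
Left endpoints: 3, 3.5, 4, 4.5, 5, 5.5, 6, 6.5, 7.
f(3) = 0, f(3.5) = -14, f(4) = -36, f(4.5) = -67.5, f(5) = -110, f(5.5) = -165, f(6) = -234, f(6.5) = -318.5, f(7) = -420.
Sum = Δs · [f(3) + f(3.5) + f(4) + ...].
Sum = -682.5.

-682.5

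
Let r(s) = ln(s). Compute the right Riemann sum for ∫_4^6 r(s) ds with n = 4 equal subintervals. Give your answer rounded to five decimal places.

Δs = (6 − 4)/4 = 0.5.
Right endpoints: 4.5, 5, 5.5, 6.
r(4.5) ≈ 1.50408, r(5) ≈ 1.60944, r(5.5) ≈ 1.70475, r(6) ≈ 1.79176.
Sum = Δs · [r(4.5) + r(5) + r(5.5) + r(6)].
Sum ≈ 3.30501.

3.30501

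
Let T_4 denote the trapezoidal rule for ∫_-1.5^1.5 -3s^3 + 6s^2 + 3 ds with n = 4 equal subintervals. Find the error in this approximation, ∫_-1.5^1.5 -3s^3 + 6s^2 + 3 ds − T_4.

-1.6875

Exact integral: ∫_-1.5^1.5 f(s) ds = 22.5.
T_4 = 24.1875.
Error = 22.5 − 24.1875 = -1.6875.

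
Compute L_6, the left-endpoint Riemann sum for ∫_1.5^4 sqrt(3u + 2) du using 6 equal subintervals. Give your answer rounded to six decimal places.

7.707014

Δu = (4 − 1.5)/6 = 5/12.
Left endpoints: 1.5, 23/12, 7/3, 2.75, 19/6, 43/12.
f(1.5) ≈ 2.549510, f(23/12) ≈ 2.783882, f(7/3) ≈ 3.000000, f(2.75) ≈ 3.201562, f(19/6) ≈ 3.391165, f(43/12) ≈ 3.570714.
Sum = Δu · [f(1.5) + f(23/12) + f(7/3) + ...].
Sum ≈ 7.707014.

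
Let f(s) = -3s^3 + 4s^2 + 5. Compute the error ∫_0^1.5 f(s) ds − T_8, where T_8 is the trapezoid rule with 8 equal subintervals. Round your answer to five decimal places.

Exact integral: ∫_0^1.5 f(s) ds = 8.203125.
T_8 ≈ 8.1789551.
Error ≈ 8.203125 − 8.1789551 ≈ 0.02417.

0.02417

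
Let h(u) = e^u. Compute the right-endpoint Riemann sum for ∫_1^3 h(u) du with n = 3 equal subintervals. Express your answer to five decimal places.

23.79486

Δu = (3 − 1)/3 = 2/3.
Right endpoints: 5/3, 7/3, 3.
h(5/3) ≈ 5.29449, h(7/3) ≈ 10.31226, h(3) ≈ 20.08554.
Sum = Δu · [h(5/3) + h(7/3) + h(3)].
Sum ≈ 23.79486.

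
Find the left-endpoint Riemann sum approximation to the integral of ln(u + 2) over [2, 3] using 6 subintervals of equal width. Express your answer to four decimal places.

1.4833

Δu = (3 − 2)/6 = 1/6.
Left endpoints: 2, 13/6, 7/3, 2.5, 8/3, 17/6.
f(2) ≈ 1.3863, f(13/6) ≈ 1.4271, f(7/3) ≈ 1.4663, f(2.5) ≈ 1.5041, f(8/3) ≈ 1.5404, f(17/6) ≈ 1.5755.
Sum = Δu · [f(2) + f(13/6) + f(7/3) + ...].
Sum ≈ 1.4833.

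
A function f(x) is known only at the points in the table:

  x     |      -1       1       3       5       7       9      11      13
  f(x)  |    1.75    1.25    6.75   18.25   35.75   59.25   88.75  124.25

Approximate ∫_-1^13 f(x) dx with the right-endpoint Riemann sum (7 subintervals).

668.5

Δx = 2.
Sum = 2·[1.25 + 6.75 + 18.25 + 35.75 + 59.25 + 88.75 + 124.25] = 668.5.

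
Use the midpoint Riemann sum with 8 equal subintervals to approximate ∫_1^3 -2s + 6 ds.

4

Δs = (3 − 1)/8 = 0.25.
Midpoints: 1.125, 1.375, 1.625, 1.875, 2.125, 2.375, 2.625, 2.875.
f(1.125) = 3.75, f(1.375) = 3.25, f(1.625) = 2.75, f(1.875) = 2.25, f(2.125) = 1.75, f(2.375) = 1.25, f(2.625) = 0.75, f(2.875) = 0.25.
Sum = Δs · [f(1.125) + f(1.375) + f(1.625) + ...].
Sum = 4.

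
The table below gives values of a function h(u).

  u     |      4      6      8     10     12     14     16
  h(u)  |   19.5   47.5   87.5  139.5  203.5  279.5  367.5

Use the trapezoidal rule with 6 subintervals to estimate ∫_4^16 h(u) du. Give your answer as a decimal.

Δu = 2.
T_6 = (2/2)·[19.5 + 2·47.5 + 2·87.5 + 2·139.5 + 2·203.5 + 2·279.5 + 367.5] = 1902.

1902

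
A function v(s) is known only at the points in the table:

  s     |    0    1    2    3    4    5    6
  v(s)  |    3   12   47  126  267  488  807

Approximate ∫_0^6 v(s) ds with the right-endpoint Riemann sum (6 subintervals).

Δs = 1.
Sum = 1·[12 + 47 + 126 + 267 + 488 + 807] = 1747.

1747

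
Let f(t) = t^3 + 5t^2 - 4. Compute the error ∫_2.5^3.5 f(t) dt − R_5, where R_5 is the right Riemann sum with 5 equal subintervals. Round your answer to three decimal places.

-5.818

Exact integral: ∫_2.5^3.5 f(t) dt ≈ 69.16667.
R_5 = 74.985.
Error ≈ 69.16667 − 74.985 ≈ -5.818.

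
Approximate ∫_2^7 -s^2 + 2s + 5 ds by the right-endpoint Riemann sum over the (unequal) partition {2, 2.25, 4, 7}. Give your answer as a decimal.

Subinterval widths: 0.25, 1.75, 3.
Right endpoints: 2.25, 4, 7.
f(2.25) = 4.4375, f(4) = -3, f(7) = -30.
Sum = Σ Δs_i · f(s_i).
Sum = -94.140625.

-94.140625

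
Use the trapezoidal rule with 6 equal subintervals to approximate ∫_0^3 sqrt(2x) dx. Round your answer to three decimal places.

4.804

Δx = (3 − 0)/6 = 0.5.
f(0) ≈ 0.000, f(0.5) ≈ 1.000, f(1) ≈ 1.414, f(1.5) ≈ 1.732, f(2) ≈ 2.000, f(2.5) ≈ 2.236, f(3) ≈ 2.449.
T_6 = (Δx/2)·[f(x_0) + 2f(x_1) + ... + 2f(x_{5}) + f(x_6)].
Sum ≈ 4.804.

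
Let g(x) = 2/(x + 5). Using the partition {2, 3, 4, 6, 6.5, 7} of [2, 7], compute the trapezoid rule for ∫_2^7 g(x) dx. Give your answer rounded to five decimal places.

Subinterval widths: 1, 1, 2, 0.5, 0.5.
g(2) = 2/7, g(3) = 0.25, g(4) = 2/9, g(6) = 2/11, g(6.5) = 4/23, g(7) = 1/6.
On each subinterval the trapezoid contributes (Δx_i/2)·[g(x_{i-1}) + g(x_i)].
Sum ≈ 1.08209.

1.08209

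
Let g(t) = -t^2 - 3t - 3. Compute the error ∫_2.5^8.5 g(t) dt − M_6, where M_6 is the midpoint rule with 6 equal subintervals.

-0.5

Exact integral: ∫_2.5^8.5 g(t) dt = -316.5.
M_6 = -316.
Error = -316.5 − (-316) = -0.5.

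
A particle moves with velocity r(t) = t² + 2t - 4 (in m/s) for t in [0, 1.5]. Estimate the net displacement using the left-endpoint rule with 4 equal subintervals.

-3.57421875

Δt = (1.5 − 0)/4 = 0.375.
Left endpoints: 0, 0.375, 0.75, 1.125.
r(0) = -4, r(0.375) = -3.109375, r(0.75) = -1.9375, r(1.125) = -0.484375.
Sum = Δt · [r(0) + r(0.375) + r(0.75) + r(1.125)].
Sum = -3.57421875.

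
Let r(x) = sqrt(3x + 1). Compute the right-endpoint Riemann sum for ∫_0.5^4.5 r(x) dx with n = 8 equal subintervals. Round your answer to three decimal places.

Δx = (4.5 − 0.5)/8 = 0.5.
Right endpoints: 1, 1.5, 2, 2.5, 3, 3.5, 4, 4.5.
r(1) ≈ 2.000, r(1.5) ≈ 2.345, r(2) ≈ 2.646, r(2.5) ≈ 2.915, r(3) ≈ 3.162, r(3.5) ≈ 3.391, r(4) ≈ 3.606, r(4.5) ≈ 3.808.
Sum = Δx · [r(1) + r(1.5) + r(2) + ...].
Sum ≈ 11.937.

11.937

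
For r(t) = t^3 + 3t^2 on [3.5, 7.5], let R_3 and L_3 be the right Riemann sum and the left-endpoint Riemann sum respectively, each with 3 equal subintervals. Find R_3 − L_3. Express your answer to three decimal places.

R_3 ≈ 1496.27778.
L_3 ≈ 814.94444.
R_3 − L_3 ≈ 681.333.

681.333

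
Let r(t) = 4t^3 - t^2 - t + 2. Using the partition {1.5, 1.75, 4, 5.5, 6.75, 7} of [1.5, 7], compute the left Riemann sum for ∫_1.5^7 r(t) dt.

Subinterval widths: 0.25, 2.25, 1.5, 1.25, 0.25.
Left endpoints: 1.5, 1.75, 4, 5.5, 6.75.
r(1.5) = 11.75, r(1.75) = 18.625, r(4) = 238, r(5.5) = 631.75, r(6.75) = 1179.875.
Sum = Σ Δt_i · r(t_i).
Sum = 1486.5.

1486.5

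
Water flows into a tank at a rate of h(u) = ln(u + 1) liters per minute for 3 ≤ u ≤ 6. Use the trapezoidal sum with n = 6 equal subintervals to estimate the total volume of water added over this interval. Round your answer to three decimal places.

Δu = (6 − 3)/6 = 0.5.
h(3) ≈ 1.386, h(3.5) ≈ 1.504, h(4) ≈ 1.609, h(4.5) ≈ 1.705, h(5) ≈ 1.792, h(5.5) ≈ 1.872, h(6) ≈ 1.946.
T_6 = (Δu/2)·[h(u_0) + 2h(u_1) + ... + 2h(u_{5}) + h(u_6)].
Sum ≈ 5.074.

5.074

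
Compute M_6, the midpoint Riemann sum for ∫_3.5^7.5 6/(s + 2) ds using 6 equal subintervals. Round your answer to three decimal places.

3.277

Δs = (7.5 − 3.5)/6 = 2/3.
Midpoints: 23/6, 4.5, 31/6, 35/6, 6.5, 43/6.
f(23/6) = 36/35, f(4.5) = 12/13, f(31/6) = 36/43, f(35/6) = 36/47, f(6.5) = 12/17, f(43/6) = 36/55.
Sum = Δs · [f(23/6) + f(4.5) + f(31/6) + ...].
Sum ≈ 3.277.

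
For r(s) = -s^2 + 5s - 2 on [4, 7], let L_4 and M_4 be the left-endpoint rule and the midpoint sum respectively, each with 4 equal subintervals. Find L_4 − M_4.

L_4 = -10.03125.
M_4 = -16.359375.
L_4 − M_4 = 6.328125.

6.328125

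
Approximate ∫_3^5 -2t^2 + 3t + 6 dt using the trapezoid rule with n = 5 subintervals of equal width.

Δt = (5 − 3)/5 = 0.4.
f(3) = -3, f(3.4) = -6.92, f(3.8) = -11.48, f(4.2) = -16.68, f(4.6) = -22.52, f(5) = -29.
T_5 = (Δt/2)·[f(t_0) + 2f(t_1) + ... + 2f(t_{4}) + f(t_5)].
Sum = -29.44.

-29.44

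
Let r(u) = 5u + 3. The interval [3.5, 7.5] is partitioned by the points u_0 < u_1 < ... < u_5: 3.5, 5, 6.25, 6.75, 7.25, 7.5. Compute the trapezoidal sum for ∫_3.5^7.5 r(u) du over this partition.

122

Subinterval widths: 1.5, 1.25, 0.5, 0.5, 0.25.
r(3.5) = 20.5, r(5) = 28, r(6.25) = 34.25, r(6.75) = 36.75, r(7.25) = 39.25, r(7.5) = 40.5.
On each subinterval the trapezoid contributes (Δu_i/2)·[r(u_{i-1}) + r(u_i)].
Sum = 122.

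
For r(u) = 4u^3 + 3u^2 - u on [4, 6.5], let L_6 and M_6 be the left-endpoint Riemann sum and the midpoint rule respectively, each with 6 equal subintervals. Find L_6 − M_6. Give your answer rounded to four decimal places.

L_6 ≈ 1539.930556.
M_6 ≈ 1724.175347.
L_6 − M_6 ≈ -184.2448.

-184.2448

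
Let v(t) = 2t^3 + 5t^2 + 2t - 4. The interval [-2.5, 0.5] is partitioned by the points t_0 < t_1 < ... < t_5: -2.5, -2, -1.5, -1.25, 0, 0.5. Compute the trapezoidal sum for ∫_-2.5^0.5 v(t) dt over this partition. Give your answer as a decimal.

Subinterval widths: 0.5, 0.5, 0.25, 1.25, 0.5.
v(-2.5) = -9, v(-2) = -4, v(-1.5) = -2.5, v(-1.25) = -2.59375, v(0) = -4, v(0.5) = -1.5.
On each subinterval the trapezoid contributes (Δt_i/2)·[v(t_{i-1}) + v(t_i)].
Sum = -11.0078125.

-11.0078125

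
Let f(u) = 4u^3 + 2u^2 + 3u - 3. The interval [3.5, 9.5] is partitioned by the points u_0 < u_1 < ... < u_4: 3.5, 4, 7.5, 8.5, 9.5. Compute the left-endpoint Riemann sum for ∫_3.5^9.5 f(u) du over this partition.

5584.25

Subinterval widths: 0.5, 3.5, 1, 1.
Left endpoints: 3.5, 4, 7.5, 8.5.
f(3.5) = 203.5, f(4) = 297, f(7.5) = 1819.5, f(8.5) = 2623.5.
Sum = Σ Δu_i · f(u_i).
Sum = 5584.25.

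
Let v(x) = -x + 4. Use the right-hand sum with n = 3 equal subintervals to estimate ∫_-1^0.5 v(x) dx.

6

Δx = (0.5 − (-1))/3 = 0.5.
Right endpoints: -0.5, 0, 0.5.
v(-0.5) = 4.5, v(0) = 4, v(0.5) = 3.5.
Sum = Δx · [v(-0.5) + v(0) + v(0.5)].
Sum = 6.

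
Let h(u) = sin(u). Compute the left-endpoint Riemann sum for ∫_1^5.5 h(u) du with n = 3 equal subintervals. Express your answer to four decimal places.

1.0247

Δu = (5.5 − 1)/3 = 1.5.
Left endpoints: 1, 2.5, 4.
h(1) ≈ 0.8415, h(2.5) ≈ 0.5985, h(4) ≈ -0.7568.
Sum = Δu · [h(1) + h(2.5) + h(4)].
Sum ≈ 1.0247.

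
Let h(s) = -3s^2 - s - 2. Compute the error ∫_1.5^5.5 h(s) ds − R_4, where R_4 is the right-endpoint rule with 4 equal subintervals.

46

Exact integral: ∫_1.5^5.5 h(s) ds = -185.
R_4 = -231.
Error = -185 − (-231) = 46.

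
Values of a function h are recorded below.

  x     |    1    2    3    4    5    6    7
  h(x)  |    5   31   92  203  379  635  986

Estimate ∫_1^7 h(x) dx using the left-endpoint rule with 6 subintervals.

1345

Δx = 1.
Sum = 1·[5 + 31 + 92 + 203 + 379 + 635] = 1345.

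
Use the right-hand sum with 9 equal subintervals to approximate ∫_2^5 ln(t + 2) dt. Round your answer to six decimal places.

Δt = (5 − 2)/9 = 1/3.
Right endpoints: 7/3, 8/3, 3, 10/3, 11/3, 4, 13/3, 14/3, 5.
f(7/3) ≈ 1.466337, f(8/3) ≈ 1.540445, f(3) ≈ 1.609438, f(10/3) ≈ 1.673976, f(11/3) ≈ 1.734601, f(4) ≈ 1.791759, f(13/3) ≈ 1.845827, f(14/3) ≈ 1.897120, f(5) ≈ 1.945910.
Sum = Δt · [f(7/3) + f(8/3) + f(3) + ...].
Sum ≈ 5.168471.

5.168471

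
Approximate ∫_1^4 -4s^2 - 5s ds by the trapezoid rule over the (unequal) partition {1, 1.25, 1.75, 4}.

-129.1875

Subinterval widths: 0.25, 0.5, 2.25.
f(1) = -9, f(1.25) = -12.5, f(1.75) = -21, f(4) = -84.
On each subinterval the trapezoid contributes (Δs_i/2)·[f(s_{i-1}) + f(s_i)].
Sum = -129.1875.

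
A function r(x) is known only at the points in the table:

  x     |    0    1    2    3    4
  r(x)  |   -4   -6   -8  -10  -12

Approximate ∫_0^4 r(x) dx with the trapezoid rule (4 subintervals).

Δx = 1.
T_4 = (1/2)·[(-4) + 2·(-6) + 2·(-8) + 2·(-10) + (-12)] = -32.

-32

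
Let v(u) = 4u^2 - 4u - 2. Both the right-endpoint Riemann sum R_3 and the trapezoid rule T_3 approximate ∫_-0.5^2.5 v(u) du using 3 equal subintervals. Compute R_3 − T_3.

R_3 = 11.
T_3 = 5.
R_3 − T_3 = 6.

6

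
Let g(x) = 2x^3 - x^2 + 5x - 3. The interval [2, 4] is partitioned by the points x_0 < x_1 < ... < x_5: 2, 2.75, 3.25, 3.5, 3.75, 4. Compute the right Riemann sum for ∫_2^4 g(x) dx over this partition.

150.296875

Subinterval widths: 0.75, 0.5, 0.25, 0.25, 0.25.
Right endpoints: 2.75, 3.25, 3.5, 3.75, 4.
g(2.75) = 44.78125, g(3.25) = 71.34375, g(3.5) = 88, g(3.75) = 107.15625, g(4) = 129.
Sum = Σ Δx_i · g(x_i).
Sum = 150.296875.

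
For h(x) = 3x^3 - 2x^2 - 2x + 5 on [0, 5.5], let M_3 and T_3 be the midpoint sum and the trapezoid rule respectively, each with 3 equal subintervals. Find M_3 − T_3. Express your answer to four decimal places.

-105.1398

M_3 ≈ 537.583623.
T_3 ≈ 642.723380.
M_3 − T_3 ≈ -105.1398.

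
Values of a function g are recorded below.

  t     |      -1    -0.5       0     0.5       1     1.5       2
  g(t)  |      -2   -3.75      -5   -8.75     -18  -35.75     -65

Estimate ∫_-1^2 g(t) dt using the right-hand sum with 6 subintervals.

-68.125

Δt = 0.5.
Sum = 0.5·[(-3.75) + (-5) + (-8.75) + (-18) + (-35.75) + (-65)] = -68.125.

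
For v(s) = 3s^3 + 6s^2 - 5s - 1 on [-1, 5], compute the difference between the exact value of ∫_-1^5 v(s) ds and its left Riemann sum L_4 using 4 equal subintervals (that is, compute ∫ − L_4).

315

Exact integral: ∫_-1^5 v(s) ds = 654.
L_4 = 339.
Error = 654 − 339 = 315.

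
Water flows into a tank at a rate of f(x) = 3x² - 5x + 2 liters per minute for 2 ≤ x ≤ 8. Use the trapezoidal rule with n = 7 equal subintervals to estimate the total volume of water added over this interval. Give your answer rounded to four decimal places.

368.2041

Δx = (8 − 2)/7 = 6/7.
f(2) = 4, f(20/7) = 598/49, f(26/7) = 1216/49, f(32/7) = 2050/49, f(38/7) = 3100/49, f(44/7) = 4366/49, f(50/7) = 5848/49, f(8) = 154.
T_7 = (Δx/2)·[f(x_0) + 2f(x_1) + ... + 2f(x_{6}) + f(x_7)].
Sum ≈ 368.2041.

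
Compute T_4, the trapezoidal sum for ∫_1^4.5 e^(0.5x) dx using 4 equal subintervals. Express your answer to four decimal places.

15.9273

Δx = (4.5 − 1)/4 = 0.875.
f(1) ≈ 1.6487, f(1.875) ≈ 2.5536, f(2.75) ≈ 3.9551, f(3.625) ≈ 6.1257, f(4.5) ≈ 9.4877.
T_4 = (Δx/2)·[f(x_0) + 2f(x_1) + 2f(x_2) + 2f(x_3) + f(x_4)].
Sum ≈ 15.9273.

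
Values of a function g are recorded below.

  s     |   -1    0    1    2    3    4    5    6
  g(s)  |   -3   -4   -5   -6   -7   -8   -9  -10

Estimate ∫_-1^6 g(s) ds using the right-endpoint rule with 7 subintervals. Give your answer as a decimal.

-49

Δs = 1.
Sum = 1·[(-4) + (-5) + (-6) + (-7) + (-8) + (-9) + (-10)] = -49.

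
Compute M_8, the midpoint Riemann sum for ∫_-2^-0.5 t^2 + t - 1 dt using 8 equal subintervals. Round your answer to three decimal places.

Δt = (-0.5 − (-2))/8 = 0.1875.
Midpoints: -1.90625, -1.71875, -1.53125, -1.34375, -1.15625, -0.96875, -0.78125, -0.59375.
f(-1.90625) = 745/1024, f(-1.71875) = 241/1024, f(-1.53125) = -191/1024, f(-1.34375) = -551/1024, f(-1.15625) = -839/1024, f(-0.96875) = -1055/1024, f(-0.78125) = -1199/1024, f(-0.59375) = -1271/1024.
Sum = Δt · [f(-1.90625) + f(-1.71875) + f(-1.53125) + ...].
Sum ≈ -0.754.

-0.754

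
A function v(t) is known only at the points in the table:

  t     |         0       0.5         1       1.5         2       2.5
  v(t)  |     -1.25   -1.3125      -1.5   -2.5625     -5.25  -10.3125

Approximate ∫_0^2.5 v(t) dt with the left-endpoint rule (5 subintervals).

-5.9375

Δt = 0.5.
Sum = 0.5·[(-1.25) + (-1.3125) + (-1.5) + (-2.5625) + (-5.25)] = -5.9375.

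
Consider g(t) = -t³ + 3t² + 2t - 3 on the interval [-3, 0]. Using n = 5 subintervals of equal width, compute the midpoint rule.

Δt = (0 − (-3))/5 = 0.6.
Midpoints: -2.7, -2.1, -1.5, -0.9, -0.3.
g(-2.7) = 33.153, g(-2.1) = 15.291, g(-1.5) = 4.125, g(-0.9) = -1.641, g(-0.3) = -3.303.
Sum = Δt · [g(-2.7) + g(-2.1) + g(-1.5) + g(-0.9) + g(-0.3)].
Sum = 28.575.

28.575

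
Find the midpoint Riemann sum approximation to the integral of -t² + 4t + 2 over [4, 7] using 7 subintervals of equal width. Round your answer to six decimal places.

-20.954082

Δt = (7 − 4)/7 = 3/7.
Midpoints: 59/14, 65/14, 71/14, 5.5, 83/14, 89/14, 95/14.
f(59/14) = 215/196, f(65/14) = -193/196, f(71/14) = -673/196, f(5.5) = -6.25, f(83/14) = -1849/196, f(89/14) = -2545/196, f(95/14) = -3313/196.
Sum = Δt · [f(59/14) + f(65/14) + f(71/14) + ...].
Sum ≈ -20.954082.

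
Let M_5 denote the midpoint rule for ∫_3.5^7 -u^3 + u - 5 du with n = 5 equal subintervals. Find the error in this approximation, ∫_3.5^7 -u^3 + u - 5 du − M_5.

Exact integral: ∫_3.5^7 f(u) du = -561.859375.
M_5 = -559.6084375.
Error = -561.859375 − (-559.6084375) = -2.2509375.

-2.2509375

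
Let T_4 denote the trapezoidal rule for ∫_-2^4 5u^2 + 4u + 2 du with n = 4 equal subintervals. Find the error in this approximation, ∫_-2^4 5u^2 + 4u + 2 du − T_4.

Exact integral: ∫_-2^4 f(u) du = 156.
T_4 = 167.25.
Error = 156 − 167.25 = -11.25.

-11.25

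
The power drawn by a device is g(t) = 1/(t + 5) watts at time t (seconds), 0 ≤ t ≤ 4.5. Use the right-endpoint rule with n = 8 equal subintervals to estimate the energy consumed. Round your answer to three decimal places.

0.616

Δt = (4.5 − 0)/8 = 0.5625.
Right endpoints: 0.5625, 1.125, 1.6875, 2.25, 2.8125, 3.375, 3.9375, 4.5.
g(0.5625) = 16/89, g(1.125) = 8/49, g(1.6875) = 16/107, g(2.25) = 4/29, g(2.8125) = 0.128, g(3.375) = 8/67, g(3.9375) = 16/143, g(4.5) = 2/19.
Sum = Δt · [g(0.5625) + g(1.125) + g(1.6875) + ...].
Sum ≈ 0.616.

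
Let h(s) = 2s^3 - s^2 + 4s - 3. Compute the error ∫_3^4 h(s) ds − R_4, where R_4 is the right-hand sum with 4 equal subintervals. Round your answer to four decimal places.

-9.0833

Exact integral: ∫_3^4 h(s) ds ≈ 86.166667.
R_4 = 95.25.
Error ≈ 86.166667 − 95.25 ≈ -9.0833.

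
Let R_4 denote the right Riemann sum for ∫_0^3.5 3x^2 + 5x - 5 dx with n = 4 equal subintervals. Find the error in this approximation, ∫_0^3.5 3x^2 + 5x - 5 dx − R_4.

Exact integral: ∫_0^3.5 f(x) dx = 56.
R_4 = 81.07421875.
Error = 56 − 81.07421875 = -25.07421875.

-25.07421875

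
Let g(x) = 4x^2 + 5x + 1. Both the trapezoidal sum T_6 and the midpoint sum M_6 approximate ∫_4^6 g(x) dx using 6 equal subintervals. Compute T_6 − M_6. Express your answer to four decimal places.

0.2222

T_6 ≈ 254.814815.
M_6 ≈ 254.592593.
T_6 − M_6 ≈ 0.2222.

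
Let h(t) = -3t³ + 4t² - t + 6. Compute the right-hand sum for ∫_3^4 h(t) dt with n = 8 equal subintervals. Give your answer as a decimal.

Δt = (4 − 3)/8 = 0.125.
Right endpoints: 3.125, 3.25, 3.375, 3.5, 3.625, 3.75, 3.875, 4.
h(3.125) = -25403/512, h(3.25) = -57.984375, h(3.375) = -34377/512, h(3.5) = -77.125, h(3.625) = -45039/512, h(3.75) = -99.703125, h(3.875) = -57533/512, h(4) = -126.
Sum = Δt · [h(3.125) + h(3.25) + h(3.375) + ...].
Sum = -84.73828125.

-84.73828125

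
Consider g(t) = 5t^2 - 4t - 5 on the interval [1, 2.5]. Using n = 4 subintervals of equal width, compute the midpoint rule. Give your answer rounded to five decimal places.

Δt = (2.5 − 1)/4 = 0.375.
Midpoints: 1.1875, 1.5625, 1.9375, 2.3125.
g(1.1875) = -2.69921875, g(1.5625) = 0.95703125, g(1.9375) = 6.01953125, g(2.3125) = 12.48828125.
Sum = Δt · [g(1.1875) + g(1.5625) + g(1.9375) + g(2.3125)].
Sum ≈ 6.28711.

6.28711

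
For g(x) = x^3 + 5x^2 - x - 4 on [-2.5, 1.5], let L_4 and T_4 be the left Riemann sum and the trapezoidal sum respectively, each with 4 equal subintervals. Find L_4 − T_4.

L_4 = 14.
T_4 = 11.5.
L_4 − T_4 = 2.5.

2.5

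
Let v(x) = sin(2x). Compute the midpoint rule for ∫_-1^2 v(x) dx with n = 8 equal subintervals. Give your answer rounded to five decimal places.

0.12158

Δx = (2 − (-1))/8 = 0.375.
Midpoints: -0.8125, -0.4375, -0.0625, 0.3125, 0.6875, 1.0625, 1.4375, 1.8125.
v(-0.8125) ≈ -0.99853, v(-0.4375) ≈ -0.76754, v(-0.0625) ≈ -0.12467, v(0.3125) ≈ 0.58510, v(0.6875) ≈ 0.98089, v(1.0625) ≈ 0.85032, v(1.4375) ≈ 0.26345, v(1.8125) ≈ -0.46480.
Sum = Δx · [v(-0.8125) + v(-0.4375) + v(-0.0625) + ...].
Sum ≈ 0.12158.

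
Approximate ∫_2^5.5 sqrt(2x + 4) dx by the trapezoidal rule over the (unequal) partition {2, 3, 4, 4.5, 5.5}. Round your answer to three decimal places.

11.815

Subinterval widths: 1, 1, 0.5, 1.
f(2) ≈ 2.828, f(3) ≈ 3.162, f(4) ≈ 3.464, f(4.5) ≈ 3.606, f(5.5) ≈ 3.873.
On each subinterval the trapezoid contributes (Δx_i/2)·[f(x_{i-1}) + f(x_i)].
Sum ≈ 11.815.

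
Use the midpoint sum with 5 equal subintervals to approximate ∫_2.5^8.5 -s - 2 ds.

Δs = (8.5 − 2.5)/5 = 1.2.
Midpoints: 3.1, 4.3, 5.5, 6.7, 7.9.
f(3.1) = -5.1, f(4.3) = -6.3, f(5.5) = -7.5, f(6.7) = -8.7, f(7.9) = -9.9.
Sum = Δs · [f(3.1) + f(4.3) + f(5.5) + f(6.7) + f(7.9)].
Sum = -45.

-45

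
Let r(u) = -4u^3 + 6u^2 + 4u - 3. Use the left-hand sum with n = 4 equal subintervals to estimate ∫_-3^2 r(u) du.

219.375

Δu = (2 − (-3))/4 = 1.25.
Left endpoints: -3, -1.75, -0.5, 0.75.
r(-3) = 147, r(-1.75) = 29.8125, r(-0.5) = -3, r(0.75) = 1.6875.
Sum = Δu · [r(-3) + r(-1.75) + r(-0.5) + r(0.75)].
Sum = 219.375.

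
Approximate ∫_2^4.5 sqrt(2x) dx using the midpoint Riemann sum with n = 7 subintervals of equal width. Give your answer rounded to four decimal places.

6.3342

Δx = (4.5 − 2)/7 = 5/14.
Midpoints: 61/28, 71/28, 81/28, 3.25, 101/28, 111/28, 121/28.
f(61/28) ≈ 2.0874, f(71/28) ≈ 2.2520, f(81/28) ≈ 2.4054, f(3.25) ≈ 2.5495, f(101/28) ≈ 2.6859, f(111/28) ≈ 2.8158, f(121/28) ≈ 2.9399.
Sum = Δx · [f(61/28) + f(71/28) + f(81/28) + ...].
Sum ≈ 6.3342.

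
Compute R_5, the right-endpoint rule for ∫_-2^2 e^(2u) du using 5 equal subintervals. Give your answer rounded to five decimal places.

54.70953

Δu = (2 − (-2))/5 = 0.8.
Right endpoints: -1.2, -0.4, 0.4, 1.2, 2.
f(-1.2) ≈ 0.09072, f(-0.4) ≈ 0.44933, f(0.4) ≈ 2.22554, f(1.2) ≈ 11.02318, f(2) ≈ 54.59815.
Sum = Δu · [f(-1.2) + f(-0.4) + f(0.4) + f(1.2) + f(2)].
Sum ≈ 54.70953.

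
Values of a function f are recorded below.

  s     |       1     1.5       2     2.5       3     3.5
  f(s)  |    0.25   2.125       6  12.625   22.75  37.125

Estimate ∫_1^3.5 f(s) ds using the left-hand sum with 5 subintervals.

Δs = 0.5.
Sum = 0.5·[0.25 + 2.125 + 6 + 12.625 + 22.75] = 21.875.

21.875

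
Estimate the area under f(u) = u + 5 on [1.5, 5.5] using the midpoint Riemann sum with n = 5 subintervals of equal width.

34

Δu = (5.5 − 1.5)/5 = 0.8.
Midpoints: 1.9, 2.7, 3.5, 4.3, 5.1.
f(1.9) = 6.9, f(2.7) = 7.7, f(3.5) = 8.5, f(4.3) = 9.3, f(5.1) = 10.1.
Sum = Δu · [f(1.9) + f(2.7) + f(3.5) + f(4.3) + f(5.1)].
Sum = 34.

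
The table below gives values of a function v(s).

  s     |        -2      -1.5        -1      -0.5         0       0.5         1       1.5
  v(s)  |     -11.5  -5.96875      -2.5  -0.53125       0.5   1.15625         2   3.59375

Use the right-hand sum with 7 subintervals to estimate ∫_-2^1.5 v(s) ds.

Δs = 0.5.
Sum = 0.5·[(-5.96875) + (-2.5) + (-0.53125) + 0.5 + 1.15625 + 2 + 3.59375] = -0.875.

-0.875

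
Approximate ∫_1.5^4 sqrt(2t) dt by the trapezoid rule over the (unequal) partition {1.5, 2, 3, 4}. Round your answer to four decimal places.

Subinterval widths: 0.5, 1, 1.
f(1.5) ≈ 1.7321, f(2) ≈ 2.0000, f(3) ≈ 2.4495, f(4) ≈ 2.8284.
On each subinterval the trapezoid contributes (Δt_i/2)·[f(t_{i-1}) + f(t_i)].
Sum ≈ 5.7967.

5.7967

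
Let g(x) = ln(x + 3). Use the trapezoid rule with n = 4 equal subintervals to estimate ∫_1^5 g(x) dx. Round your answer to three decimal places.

7.080

Δx = (5 − 1)/4 = 1.
g(1) ≈ 1.386, g(2) ≈ 1.609, g(3) ≈ 1.792, g(4) ≈ 1.946, g(5) ≈ 2.079.
T_4 = (Δx/2)·[g(x_0) + 2g(x_1) + 2g(x_2) + 2g(x_3) + g(x_4)].
Sum ≈ 7.080.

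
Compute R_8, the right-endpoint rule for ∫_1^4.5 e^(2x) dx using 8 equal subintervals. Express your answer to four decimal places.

6073.8052

Δx = (4.5 − 1)/8 = 0.4375.
Right endpoints: 1.4375, 1.875, 2.3125, 2.75, 3.1875, 3.625, 4.0625, 4.5.
f(1.4375) ≈ 17.7254, f(1.875) ≈ 42.5211, f(2.3125) ≈ 102.0028, f(2.75) ≈ 244.6919, f(3.1875) ≈ 586.9854, f(3.625) ≈ 1408.1048, f(4.0625) ≈ 3377.8679, f(4.5) ≈ 8103.0839.
Sum = Δx · [f(1.4375) + f(1.875) + f(2.3125) + ...].
Sum ≈ 6073.8052.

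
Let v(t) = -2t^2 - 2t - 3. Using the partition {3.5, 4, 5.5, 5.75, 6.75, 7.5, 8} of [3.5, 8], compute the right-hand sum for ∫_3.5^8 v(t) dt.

Subinterval widths: 0.5, 1.5, 0.25, 1, 0.75, 0.5.
Right endpoints: 4, 5.5, 5.75, 6.75, 7.5, 8.
v(4) = -43, v(5.5) = -74.5, v(5.75) = -80.625, v(6.75) = -107.625, v(7.5) = -130.5, v(8) = -147.
Sum = Σ Δt_i · v(t_i).
Sum = -432.40625.

-432.40625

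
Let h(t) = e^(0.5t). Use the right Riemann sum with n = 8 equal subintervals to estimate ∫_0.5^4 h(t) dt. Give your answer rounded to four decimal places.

Δt = (4 − 0.5)/8 = 0.4375.
Right endpoints: 0.9375, 1.375, 1.8125, 2.25, 2.6875, 3.125, 3.5625, 4.
h(0.9375) ≈ 1.5980, h(1.375) ≈ 1.9887, h(1.8125) ≈ 2.4750, h(2.25) ≈ 3.0802, h(2.6875) ≈ 3.8334, h(3.125) ≈ 4.7707, h(3.5625) ≈ 5.9373, h(4) ≈ 7.3891.
Sum = Δt · [h(0.9375) + h(1.375) + h(1.8125) + ...].
Sum ≈ 13.5942.

13.5942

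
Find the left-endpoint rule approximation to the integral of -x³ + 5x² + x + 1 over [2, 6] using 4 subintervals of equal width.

64

Δx = (6 − 2)/4 = 1.
Left endpoints: 2, 3, 4, 5.
f(2) = 15, f(3) = 22, f(4) = 21, f(5) = 6.
Sum = Δx · [f(2) + f(3) + f(4) + f(5)].
Sum = 64.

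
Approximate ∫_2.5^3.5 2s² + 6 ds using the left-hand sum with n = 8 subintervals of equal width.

Δs = (3.5 − 2.5)/8 = 0.125.
Left endpoints: 2.5, 2.625, 2.75, 2.875, 3, 3.125, 3.25, 3.375.
f(2.5) = 18.5, f(2.625) = 19.78125, f(2.75) = 21.125, f(2.875) = 22.53125, f(3) = 24, f(3.125) = 25.53125, f(3.25) = 27.125, f(3.375) = 28.78125.
Sum = Δs · [f(2.5) + f(2.625) + f(2.75) + ...].
Sum = 23.421875.

23.421875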